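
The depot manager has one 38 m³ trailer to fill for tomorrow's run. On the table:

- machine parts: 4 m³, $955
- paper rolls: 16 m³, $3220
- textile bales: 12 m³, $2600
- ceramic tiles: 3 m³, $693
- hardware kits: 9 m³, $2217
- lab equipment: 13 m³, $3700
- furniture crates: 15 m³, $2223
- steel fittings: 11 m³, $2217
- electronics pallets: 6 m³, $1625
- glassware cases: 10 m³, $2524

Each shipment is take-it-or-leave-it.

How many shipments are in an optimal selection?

Best achievable revenue is 10066.
For example hardware kits + lab equipment + electronics pallets + glassware cases achieves it, using 38 m³.
All optima have 4 shipments.

4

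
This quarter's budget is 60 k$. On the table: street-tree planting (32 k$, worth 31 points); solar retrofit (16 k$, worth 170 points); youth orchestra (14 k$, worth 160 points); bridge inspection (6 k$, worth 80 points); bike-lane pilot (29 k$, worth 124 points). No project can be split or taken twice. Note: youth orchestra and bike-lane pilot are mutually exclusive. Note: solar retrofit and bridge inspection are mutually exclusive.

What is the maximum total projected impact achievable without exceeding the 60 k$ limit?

Density check — bridge inspection 13.33, youth orchestra 11.43, solar retrofit 10.62, bike-lane pilot 4.28 are the best per k$.
Solar retrofit + youth orchestra uses 30 of the 60 k$ and totals 330.
Runner-up solar retrofit + bike-lane pilot tops out at 294.

330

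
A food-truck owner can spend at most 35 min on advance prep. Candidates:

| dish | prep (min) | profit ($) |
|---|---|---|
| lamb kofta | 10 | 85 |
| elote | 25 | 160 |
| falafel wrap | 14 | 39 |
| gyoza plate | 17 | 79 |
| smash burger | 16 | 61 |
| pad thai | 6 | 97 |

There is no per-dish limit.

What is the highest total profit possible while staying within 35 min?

485

The ratio ordering already packs tightly: 5×pad thai, 30 min, 485.
The spare 5 min is too small for any remaining dish, and no exchange beats 485.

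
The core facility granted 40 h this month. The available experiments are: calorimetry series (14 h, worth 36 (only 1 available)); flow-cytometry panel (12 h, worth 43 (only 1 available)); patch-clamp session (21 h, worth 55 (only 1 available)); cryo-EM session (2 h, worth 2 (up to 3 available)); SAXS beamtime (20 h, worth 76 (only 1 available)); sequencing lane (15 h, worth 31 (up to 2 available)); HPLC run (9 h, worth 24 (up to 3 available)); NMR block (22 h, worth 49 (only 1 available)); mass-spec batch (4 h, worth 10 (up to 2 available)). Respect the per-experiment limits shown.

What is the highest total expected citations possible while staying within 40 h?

The ratio ordering already packs tightly: flow-cytometry panel + SAXS beamtime + 2×mass-spec batch, 40 h, 139.
That's the maximum — no swap from here does better than 139.

139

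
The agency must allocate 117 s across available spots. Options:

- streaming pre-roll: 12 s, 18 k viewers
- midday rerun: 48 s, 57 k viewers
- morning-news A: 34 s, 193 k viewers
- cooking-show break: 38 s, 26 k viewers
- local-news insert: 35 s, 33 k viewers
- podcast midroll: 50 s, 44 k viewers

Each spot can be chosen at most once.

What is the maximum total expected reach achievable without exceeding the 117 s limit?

The ratio heuristic lands on streaming pre-roll + midday rerun + morning-news A (268) but leaves 23 s idle.
Dropping streaming pre-roll frees 12 s; slotting in local-news insert (35 s) lifts the total to 283 at 117 s.
Next best is streaming pre-roll + midday rerun + morning-news A at 268 (94 s) — short by 15.

283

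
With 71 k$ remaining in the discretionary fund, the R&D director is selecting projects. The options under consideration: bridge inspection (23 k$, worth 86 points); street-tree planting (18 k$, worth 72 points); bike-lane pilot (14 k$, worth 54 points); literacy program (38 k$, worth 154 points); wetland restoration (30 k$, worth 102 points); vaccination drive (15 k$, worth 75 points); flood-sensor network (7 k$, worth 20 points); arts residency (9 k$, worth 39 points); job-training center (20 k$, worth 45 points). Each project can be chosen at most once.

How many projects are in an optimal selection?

3

The maximum projected impact within 71 k$ is 301.
For example street-tree planting + literacy program + vaccination drive achieves it, using 71 k$.
Every optimal selection uses 3 projects.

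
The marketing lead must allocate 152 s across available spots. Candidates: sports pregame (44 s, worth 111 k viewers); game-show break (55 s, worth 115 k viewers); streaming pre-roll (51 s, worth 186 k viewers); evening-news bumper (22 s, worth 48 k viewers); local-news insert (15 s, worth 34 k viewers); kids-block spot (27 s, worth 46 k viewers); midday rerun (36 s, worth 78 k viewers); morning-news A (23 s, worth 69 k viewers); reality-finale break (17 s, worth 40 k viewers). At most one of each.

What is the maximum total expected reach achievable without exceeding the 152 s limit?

Taking sports pregame + streaming pre-roll + local-news insert + morning-news A + reality-finale break: 150 s used, 440 in expected reach.

440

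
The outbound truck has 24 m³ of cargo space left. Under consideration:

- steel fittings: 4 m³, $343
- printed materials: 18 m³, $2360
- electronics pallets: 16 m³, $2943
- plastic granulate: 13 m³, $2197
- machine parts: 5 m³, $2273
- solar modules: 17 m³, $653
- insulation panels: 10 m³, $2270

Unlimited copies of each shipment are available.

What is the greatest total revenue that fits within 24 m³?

By revenue per m³: machine parts 454.60, insulation panels 227.00, electronics pallets 183.94 lead.
Steel fittings + 4×machine parts uses 24 of the 24 m³ and totals 9435.

9435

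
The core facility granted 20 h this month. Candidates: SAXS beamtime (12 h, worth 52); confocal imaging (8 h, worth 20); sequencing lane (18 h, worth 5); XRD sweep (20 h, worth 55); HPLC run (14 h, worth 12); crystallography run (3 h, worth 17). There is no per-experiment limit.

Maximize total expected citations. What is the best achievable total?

102

Density check — crystallography run 5.67, SAXS beamtime 4.33, XRD sweep 2.75 are the best per h.
6×crystallography run uses 18 of the 20 h and totals 102.
No other feasible combination exceeds 102.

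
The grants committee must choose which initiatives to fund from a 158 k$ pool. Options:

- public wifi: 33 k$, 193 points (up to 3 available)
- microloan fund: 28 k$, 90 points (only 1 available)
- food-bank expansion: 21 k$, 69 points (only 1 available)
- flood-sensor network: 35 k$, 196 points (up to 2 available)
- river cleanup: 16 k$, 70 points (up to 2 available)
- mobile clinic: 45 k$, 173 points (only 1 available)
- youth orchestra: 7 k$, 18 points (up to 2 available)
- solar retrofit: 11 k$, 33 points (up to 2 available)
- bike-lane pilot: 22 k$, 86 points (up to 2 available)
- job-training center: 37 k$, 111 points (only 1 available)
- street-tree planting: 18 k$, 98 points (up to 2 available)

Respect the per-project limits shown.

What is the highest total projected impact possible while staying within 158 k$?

876

Greedy by ratio would take 3×public wifi + flood-sensor network + street-tree planting: 152 k$ used, total 873.
The 33 k$ tied up in public wifi is better spent on flood-sensor network — total rises to 876 (154 k$).
Every other selection either busts 158 k$ or exceeds an availability limit or fails to beat 876.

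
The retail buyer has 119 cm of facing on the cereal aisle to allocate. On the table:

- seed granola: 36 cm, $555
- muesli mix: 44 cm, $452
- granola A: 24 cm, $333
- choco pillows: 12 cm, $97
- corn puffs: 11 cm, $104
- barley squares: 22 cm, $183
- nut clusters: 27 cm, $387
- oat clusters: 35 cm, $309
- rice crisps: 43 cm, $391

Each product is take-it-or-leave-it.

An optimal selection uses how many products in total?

The maximum weekly sales within 119 cm is 1498.
One optimal bundle: seed granola + muesli mix + corn puffs + nut clusters (118 cm).
All optima have 4 products.

4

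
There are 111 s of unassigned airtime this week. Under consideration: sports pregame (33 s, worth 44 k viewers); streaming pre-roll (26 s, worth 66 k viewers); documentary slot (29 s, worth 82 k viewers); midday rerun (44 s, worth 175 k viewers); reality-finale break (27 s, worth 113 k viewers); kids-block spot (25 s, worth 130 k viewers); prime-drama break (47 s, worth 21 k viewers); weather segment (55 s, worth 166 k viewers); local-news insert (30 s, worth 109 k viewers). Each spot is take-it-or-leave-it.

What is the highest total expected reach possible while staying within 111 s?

Greedy by ratio would take midday rerun + reality-finale break + kids-block spot: 96 s used, total 418.
The 44 s tied up in midday rerun is better spent on documentary slot + local-news insert — total rises to 434 (111 s).

434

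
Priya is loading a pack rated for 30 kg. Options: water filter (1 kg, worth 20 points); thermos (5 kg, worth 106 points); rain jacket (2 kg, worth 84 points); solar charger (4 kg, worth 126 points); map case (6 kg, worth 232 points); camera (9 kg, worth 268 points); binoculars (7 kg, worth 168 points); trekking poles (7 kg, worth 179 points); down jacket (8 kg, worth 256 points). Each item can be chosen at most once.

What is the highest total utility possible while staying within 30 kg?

986

By utility per kg: rain jacket 42.00, map case 38.67, down jacket 32.00, solar charger 31.50 lead.
Best packing: water filter + rain jacket + solar charger + map case + camera + down jacket — 30 kg, 986 total.
No other feasible combination exceeds 986.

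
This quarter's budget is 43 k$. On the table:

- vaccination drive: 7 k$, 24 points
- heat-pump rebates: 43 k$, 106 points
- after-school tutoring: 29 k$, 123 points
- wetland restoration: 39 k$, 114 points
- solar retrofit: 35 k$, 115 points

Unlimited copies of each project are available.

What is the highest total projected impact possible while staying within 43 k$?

2×vaccination drive + after-school tutoring uses 43 of the 43 k$ and totals 171.
No other feasible combination exceeds 171.

171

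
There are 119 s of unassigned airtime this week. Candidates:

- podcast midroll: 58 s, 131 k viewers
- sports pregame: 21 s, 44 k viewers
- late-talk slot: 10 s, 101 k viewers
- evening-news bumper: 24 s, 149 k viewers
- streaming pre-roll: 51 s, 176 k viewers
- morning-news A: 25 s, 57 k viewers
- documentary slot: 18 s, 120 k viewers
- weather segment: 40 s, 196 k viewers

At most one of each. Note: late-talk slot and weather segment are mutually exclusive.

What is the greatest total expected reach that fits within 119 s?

546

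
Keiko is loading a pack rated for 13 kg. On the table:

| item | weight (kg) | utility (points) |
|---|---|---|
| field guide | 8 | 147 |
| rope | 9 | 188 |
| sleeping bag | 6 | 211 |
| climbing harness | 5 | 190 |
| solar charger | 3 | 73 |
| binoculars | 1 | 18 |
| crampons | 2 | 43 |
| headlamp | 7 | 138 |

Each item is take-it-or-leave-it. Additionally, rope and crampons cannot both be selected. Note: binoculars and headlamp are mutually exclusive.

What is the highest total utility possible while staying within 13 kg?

Density check — climbing harness 38.00, sleeping bag 35.17, solar charger 24.33, crampons 21.50 are the best per kg.
Taking sleeping bag + climbing harness + crampons: 13 kg used, 444 in utility.
Every other selection either busts 13 kg or breaks a pairing rule or fails to beat 444.

444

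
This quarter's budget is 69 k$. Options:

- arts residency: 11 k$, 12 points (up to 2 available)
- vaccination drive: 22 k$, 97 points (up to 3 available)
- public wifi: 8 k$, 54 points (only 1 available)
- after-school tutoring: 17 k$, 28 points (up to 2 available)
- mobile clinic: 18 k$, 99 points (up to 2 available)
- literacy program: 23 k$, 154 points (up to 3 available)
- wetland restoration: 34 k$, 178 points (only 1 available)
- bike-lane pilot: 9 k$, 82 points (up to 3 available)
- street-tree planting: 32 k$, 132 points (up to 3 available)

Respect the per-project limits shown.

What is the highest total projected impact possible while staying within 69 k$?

499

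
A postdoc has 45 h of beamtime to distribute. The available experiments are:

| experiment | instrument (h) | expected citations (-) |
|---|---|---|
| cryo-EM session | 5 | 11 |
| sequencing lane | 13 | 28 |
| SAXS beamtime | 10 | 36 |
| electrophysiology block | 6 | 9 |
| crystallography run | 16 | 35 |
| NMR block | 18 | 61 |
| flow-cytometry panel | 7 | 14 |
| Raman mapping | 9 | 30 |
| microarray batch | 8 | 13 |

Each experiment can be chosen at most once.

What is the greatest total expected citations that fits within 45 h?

141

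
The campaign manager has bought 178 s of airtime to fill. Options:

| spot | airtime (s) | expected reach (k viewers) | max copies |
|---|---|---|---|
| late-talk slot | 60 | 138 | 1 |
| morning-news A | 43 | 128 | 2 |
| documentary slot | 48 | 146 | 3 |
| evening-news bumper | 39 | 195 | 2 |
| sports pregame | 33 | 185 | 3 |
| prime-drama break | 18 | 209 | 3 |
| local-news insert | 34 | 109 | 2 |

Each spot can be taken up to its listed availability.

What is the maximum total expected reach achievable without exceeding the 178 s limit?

A density-first pass picks 3×sports pregame + 3×prime-drama break — 1182 at 153 s.
Replace 2×sports pregame with 2×evening-news bumper: the trade gains 20 net, giving 1202 at 165 s.

1202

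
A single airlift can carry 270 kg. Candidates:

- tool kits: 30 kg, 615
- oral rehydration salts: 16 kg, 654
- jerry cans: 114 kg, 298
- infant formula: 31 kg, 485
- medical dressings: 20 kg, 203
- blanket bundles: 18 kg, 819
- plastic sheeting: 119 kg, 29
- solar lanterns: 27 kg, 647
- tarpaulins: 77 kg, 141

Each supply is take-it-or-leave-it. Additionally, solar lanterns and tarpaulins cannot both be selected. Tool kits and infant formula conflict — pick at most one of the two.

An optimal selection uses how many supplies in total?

Best achievable people served is 3236.
For example tool kits + oral rehydration salts + jerry cans + medical dressings + blanket bundles + solar lanterns achieves it, using 225 kg.
All optima have 6 supplies.

6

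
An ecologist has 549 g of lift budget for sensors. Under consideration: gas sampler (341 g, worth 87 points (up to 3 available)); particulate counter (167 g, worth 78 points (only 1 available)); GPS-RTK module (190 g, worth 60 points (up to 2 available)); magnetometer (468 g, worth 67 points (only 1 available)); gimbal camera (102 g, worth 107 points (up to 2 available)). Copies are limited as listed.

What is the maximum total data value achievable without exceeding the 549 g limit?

301

Density check — gimbal camera 1.05, particulate counter 0.47, GPS-RTK module 0.32 are the best per g.
The ratio heuristic lands on particulate counter + 2×gimbal camera (292) but leaves 178 g idle.
Replace particulate counter with gas sampler: the trade gains 9 net, giving 301 at 545 g.
That's the maximum — no swap from here does better than 301.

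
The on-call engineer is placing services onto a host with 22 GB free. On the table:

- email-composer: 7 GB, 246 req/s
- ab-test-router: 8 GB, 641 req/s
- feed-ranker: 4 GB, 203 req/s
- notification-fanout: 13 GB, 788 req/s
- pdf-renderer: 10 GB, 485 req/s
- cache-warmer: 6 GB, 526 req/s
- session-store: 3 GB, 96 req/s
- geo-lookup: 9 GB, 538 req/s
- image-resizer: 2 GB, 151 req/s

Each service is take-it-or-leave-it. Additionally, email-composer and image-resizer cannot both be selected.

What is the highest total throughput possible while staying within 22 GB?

Best packing: ab-test-router + feed-ranker + cache-warmer + image-resizer — 20 GB, 1521 total.

1521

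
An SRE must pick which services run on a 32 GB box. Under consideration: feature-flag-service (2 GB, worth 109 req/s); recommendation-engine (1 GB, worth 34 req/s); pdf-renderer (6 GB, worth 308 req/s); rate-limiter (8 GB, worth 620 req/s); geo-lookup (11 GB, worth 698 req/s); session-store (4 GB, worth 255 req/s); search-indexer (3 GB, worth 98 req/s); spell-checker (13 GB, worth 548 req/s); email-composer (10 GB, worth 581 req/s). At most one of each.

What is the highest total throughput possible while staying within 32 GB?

By throughput per GB: rate-limiter 77.50, session-store 63.75, geo-lookup 63.45 lead.
Greedy by ratio would take feature-flag-service + recommendation-engine + pdf-renderer + rate-limiter + geo-lookup + session-store: 32 GB used, total 2024.
Dropping pdf-renderer and session-store frees 10 GB; slotting in email-composer (10 GB) lifts the total to 2042 at 32 GB.
Nothing else within 32 GB beats 2042.

2042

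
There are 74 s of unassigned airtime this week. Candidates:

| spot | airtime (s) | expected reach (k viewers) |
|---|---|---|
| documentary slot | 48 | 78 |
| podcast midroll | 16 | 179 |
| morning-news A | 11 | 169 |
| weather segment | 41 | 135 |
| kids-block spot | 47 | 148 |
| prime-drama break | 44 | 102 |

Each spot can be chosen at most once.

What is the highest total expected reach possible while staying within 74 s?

496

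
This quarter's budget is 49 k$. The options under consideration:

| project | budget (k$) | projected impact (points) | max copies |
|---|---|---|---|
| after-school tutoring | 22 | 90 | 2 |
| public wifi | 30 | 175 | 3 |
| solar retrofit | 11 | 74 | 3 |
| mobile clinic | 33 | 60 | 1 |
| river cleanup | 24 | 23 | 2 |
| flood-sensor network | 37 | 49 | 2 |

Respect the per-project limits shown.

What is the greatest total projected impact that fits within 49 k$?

The ratio heuristic lands on 3×solar retrofit (222) but leaves 16 k$ idle.
Dropping 2×solar retrofit frees 22 k$; slotting in public wifi (30 k$) lifts the total to 249 at 41 k$.

249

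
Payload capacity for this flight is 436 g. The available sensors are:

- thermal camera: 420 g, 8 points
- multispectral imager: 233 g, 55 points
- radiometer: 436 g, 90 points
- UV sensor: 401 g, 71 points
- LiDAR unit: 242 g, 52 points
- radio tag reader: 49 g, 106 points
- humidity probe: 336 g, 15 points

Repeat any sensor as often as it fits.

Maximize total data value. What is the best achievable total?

848

8×radio tag reader uses 392 of the 436 g and totals 848.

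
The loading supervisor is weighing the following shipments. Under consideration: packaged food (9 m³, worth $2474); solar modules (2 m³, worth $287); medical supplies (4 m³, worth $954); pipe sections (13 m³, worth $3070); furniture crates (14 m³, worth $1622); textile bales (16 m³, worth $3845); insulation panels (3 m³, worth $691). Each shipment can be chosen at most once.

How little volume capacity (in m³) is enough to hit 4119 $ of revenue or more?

Look for the lowest-volume combination reaching 4119.
Taking packaged food + medical supplies + insulation panels gives 4119 (≥ 4119) for 16 m³.
Any bundle with less than 16 m³ falls short of 4119.

16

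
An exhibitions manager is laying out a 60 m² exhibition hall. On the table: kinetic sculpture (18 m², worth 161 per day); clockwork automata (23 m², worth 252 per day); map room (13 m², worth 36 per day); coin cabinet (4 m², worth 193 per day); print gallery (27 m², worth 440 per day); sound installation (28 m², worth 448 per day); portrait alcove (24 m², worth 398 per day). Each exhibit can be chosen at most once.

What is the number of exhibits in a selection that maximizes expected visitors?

3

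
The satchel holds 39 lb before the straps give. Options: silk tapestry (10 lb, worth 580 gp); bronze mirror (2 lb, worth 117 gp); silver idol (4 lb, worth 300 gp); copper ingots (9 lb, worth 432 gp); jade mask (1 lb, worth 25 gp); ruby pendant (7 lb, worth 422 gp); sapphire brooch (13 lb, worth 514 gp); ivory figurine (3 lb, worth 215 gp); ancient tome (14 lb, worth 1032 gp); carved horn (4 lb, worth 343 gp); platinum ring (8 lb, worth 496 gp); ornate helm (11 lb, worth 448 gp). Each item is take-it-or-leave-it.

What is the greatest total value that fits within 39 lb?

2710

By value per lb: carved horn 85.75, silver idol 75.00, ancient tome 73.71 lead.
A density-first pass picks bronze mirror + silver idol + jade mask + ivory figurine + ancient tome + carved horn + platinum ring — 2528 at 36 lb.
Dropping jade mask and ivory figurine frees 4 lb; slotting in ruby pendant (7 lb) lifts the total to 2710 at 39 lb.
No other feasible combination exceeds 2710.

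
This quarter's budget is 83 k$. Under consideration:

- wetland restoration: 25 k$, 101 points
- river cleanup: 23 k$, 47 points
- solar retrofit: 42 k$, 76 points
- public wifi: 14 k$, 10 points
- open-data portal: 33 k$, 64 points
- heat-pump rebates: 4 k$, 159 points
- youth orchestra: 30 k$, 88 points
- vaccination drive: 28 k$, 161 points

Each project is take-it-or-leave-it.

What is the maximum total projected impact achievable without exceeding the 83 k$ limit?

468

Taking wetland restoration + river cleanup + heat-pump rebates + vaccination drive: 80 k$ used, 468 in projected impact.
Nothing else within 83 k$ beats 468.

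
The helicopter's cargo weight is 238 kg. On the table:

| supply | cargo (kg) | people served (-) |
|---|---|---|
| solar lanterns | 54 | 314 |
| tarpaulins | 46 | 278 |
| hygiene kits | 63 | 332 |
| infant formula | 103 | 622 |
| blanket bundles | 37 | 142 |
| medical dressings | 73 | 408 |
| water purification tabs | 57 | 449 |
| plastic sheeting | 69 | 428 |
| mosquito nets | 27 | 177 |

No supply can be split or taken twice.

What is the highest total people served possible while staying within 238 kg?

1526

By people served per kg: water purification tabs 7.88, mosquito nets 6.56, plastic sheeting 6.20 lead.
Filling by ratio: tarpaulins + blanket bundles + water purification tabs + plastic sheeting + mosquito nets for 1474, with 2 kg left unused.
The 106 kg tied up in blanket bundles and plastic sheeting is better spent on infant formula — total rises to 1526 (233 kg).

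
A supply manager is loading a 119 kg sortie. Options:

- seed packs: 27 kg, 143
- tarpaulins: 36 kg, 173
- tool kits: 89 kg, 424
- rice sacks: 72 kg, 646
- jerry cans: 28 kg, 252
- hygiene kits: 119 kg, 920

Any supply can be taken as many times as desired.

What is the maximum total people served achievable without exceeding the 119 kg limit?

1008

The ratio ordering already packs tightly: 4×jerry cans, 112 kg, 1008.
No other feasible combination exceeds 1008.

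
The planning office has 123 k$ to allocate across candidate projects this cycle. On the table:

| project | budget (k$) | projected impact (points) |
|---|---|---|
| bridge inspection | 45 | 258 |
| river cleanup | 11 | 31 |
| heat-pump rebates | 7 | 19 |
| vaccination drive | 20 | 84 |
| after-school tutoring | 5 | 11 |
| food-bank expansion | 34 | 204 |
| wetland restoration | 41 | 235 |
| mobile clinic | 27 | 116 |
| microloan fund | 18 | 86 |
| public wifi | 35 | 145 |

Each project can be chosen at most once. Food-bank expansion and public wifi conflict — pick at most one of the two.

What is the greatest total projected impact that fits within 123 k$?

697

The ratio ordering already packs tightly: bridge inspection + food-bank expansion + wetland restoration, 120 k$, 697.
Next best is bridge inspection + vaccination drive + after-school tutoring + food-bank expansion + microloan fund at 643 (122 k$) — short by 54.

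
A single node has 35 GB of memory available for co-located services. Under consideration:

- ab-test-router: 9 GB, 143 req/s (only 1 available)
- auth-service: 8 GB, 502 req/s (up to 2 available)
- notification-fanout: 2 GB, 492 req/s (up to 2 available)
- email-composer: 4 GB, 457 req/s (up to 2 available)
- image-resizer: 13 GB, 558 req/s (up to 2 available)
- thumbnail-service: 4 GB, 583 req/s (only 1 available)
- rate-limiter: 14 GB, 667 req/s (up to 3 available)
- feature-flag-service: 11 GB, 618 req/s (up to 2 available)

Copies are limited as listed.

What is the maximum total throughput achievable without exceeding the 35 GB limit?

3601

Filling by ratio: 2×auth-service + 2×notification-fanout + 2×email-composer + thumbnail-service for 3485, with 3 GB left unused.
Replace auth-service with feature-flag-service: the trade gains 116 net, giving 3601 at 35 GB.
Nothing else within 35 GB beats 3601.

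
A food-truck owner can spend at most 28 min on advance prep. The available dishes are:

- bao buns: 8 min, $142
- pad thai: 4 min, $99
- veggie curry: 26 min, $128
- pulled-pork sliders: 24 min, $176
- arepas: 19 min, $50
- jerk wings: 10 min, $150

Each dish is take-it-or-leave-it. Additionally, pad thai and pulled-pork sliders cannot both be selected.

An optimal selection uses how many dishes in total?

Best achievable profit is 391.
For example bao buns + pad thai + jerk wings achieves it, using 22 min.
All optima have 3 dishes.

3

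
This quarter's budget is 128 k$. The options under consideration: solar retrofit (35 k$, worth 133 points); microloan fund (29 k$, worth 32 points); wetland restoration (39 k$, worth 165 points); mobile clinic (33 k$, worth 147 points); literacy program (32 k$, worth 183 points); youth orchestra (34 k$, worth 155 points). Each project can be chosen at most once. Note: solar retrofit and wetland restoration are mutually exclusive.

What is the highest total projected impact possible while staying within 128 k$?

Taking microloan fund + mobile clinic + literacy program + youth orchestra: 128 k$ used, 517 in projected impact.
Every other selection either busts 128 k$ or breaks a pairing rule or fails to beat 517.

517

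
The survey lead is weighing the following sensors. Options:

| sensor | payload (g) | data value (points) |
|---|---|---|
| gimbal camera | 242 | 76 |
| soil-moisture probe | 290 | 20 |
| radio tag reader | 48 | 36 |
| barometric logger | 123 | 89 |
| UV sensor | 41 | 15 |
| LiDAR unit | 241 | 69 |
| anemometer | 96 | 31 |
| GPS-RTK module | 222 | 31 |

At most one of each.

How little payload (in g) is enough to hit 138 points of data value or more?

212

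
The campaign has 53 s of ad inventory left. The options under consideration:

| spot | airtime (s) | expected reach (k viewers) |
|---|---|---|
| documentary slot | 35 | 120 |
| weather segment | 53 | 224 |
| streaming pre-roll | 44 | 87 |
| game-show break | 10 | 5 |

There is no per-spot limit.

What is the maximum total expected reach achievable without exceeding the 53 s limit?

224

The ratio ordering already packs tightly: weather segment, 53 s, 224.
Nothing else within 53 s beats 224.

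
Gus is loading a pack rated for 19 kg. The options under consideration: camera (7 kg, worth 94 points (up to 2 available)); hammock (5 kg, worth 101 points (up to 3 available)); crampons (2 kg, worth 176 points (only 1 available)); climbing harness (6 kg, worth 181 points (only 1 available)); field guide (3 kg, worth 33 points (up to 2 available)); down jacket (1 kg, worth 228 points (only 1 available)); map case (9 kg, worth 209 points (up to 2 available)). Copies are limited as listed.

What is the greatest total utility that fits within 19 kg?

Crampons + climbing harness + down jacket + map case uses 18 of the 19 kg and totals 794.
Every other selection either busts 19 kg or exceeds an availability limit or fails to beat 794.

794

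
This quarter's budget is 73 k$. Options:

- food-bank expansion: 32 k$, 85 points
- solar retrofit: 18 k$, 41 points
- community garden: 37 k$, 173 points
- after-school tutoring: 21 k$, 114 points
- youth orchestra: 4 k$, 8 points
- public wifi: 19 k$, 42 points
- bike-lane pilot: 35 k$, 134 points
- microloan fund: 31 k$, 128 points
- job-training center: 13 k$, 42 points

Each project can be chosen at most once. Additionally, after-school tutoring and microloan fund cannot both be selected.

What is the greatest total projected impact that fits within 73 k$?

Best packing: community garden + after-school tutoring + job-training center — 71 k$, 329 total.
Next best is community garden + youth orchestra + microloan fund at 309 (72 k$) — short by 20.

329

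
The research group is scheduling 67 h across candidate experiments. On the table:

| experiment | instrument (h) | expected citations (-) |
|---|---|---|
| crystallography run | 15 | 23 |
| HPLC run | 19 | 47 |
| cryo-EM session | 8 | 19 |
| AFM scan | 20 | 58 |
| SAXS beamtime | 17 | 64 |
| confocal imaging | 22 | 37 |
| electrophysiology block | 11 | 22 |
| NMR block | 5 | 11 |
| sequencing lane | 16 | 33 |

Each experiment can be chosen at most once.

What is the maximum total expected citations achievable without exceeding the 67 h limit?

191

Greedy by ratio would take HPLC run + cryo-EM session + AFM scan + SAXS beamtime: 64 h used, total 188.
The 8 h tied up in cryo-EM session is better spent on electrophysiology block — total rises to 191 (67 h).
Every other selection either busts 67 h or fails to beat 191.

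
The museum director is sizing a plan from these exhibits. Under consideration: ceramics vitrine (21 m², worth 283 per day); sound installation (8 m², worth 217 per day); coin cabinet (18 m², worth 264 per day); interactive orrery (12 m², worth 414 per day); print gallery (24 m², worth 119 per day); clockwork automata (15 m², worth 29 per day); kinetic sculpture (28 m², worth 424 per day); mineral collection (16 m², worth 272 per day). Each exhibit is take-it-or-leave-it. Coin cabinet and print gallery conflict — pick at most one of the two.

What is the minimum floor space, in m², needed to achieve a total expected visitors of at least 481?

20

Look for the lowest-floor combination reaching 481.
sound installation + interactive orrery reaches 631 using 20 m².
No combination under 20 m² hits 481.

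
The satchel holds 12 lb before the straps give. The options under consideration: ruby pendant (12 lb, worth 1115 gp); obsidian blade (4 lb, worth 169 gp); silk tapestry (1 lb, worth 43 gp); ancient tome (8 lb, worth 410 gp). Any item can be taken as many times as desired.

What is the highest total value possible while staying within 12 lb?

Best packing: ruby pendant — 12 lb, 1115 total.
That's the maximum — no swap from here does better than 1115.

1115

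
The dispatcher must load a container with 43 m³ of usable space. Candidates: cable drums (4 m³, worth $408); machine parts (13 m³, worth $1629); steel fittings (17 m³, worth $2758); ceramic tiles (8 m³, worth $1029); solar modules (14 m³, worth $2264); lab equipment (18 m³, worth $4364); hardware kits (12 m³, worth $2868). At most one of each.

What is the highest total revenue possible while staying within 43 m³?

Filling by ratio: cable drums + ceramic tiles + lab equipment + hardware kits for 8669, with 1 m³ left unused.
Replace cable drums and ceramic tiles with machine parts: the trade gains 192 net, giving 8861 at 43 m³.

8861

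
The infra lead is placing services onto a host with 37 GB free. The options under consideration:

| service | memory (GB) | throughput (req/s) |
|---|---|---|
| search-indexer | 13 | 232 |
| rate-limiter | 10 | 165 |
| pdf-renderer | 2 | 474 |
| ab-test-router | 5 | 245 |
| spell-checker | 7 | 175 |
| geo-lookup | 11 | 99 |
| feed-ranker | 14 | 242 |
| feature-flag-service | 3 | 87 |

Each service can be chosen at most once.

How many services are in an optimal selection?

5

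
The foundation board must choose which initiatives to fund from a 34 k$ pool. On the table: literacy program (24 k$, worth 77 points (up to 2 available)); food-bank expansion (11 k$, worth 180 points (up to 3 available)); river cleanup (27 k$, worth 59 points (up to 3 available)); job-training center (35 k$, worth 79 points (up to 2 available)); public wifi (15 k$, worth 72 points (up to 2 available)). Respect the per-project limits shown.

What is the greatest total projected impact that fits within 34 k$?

540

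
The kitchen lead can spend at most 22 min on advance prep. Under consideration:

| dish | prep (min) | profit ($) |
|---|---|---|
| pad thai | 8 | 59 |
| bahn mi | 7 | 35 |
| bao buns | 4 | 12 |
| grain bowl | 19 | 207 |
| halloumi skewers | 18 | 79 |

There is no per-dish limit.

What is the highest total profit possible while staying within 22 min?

207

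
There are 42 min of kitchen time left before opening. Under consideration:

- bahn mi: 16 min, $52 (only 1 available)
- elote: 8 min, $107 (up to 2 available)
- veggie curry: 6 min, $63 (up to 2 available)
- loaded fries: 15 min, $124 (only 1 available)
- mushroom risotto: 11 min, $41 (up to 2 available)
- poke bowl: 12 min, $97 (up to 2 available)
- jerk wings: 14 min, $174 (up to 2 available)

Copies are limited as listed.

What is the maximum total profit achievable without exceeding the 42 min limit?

A density-first pass picks 2×elote + 2×veggie curry + jerk wings — 514 at 42 min.
The 14 min tied up in elote and veggie curry is better spent on jerk wings — total rises to 518 (42 min).
That's the maximum — no swap from here does better than 518.

518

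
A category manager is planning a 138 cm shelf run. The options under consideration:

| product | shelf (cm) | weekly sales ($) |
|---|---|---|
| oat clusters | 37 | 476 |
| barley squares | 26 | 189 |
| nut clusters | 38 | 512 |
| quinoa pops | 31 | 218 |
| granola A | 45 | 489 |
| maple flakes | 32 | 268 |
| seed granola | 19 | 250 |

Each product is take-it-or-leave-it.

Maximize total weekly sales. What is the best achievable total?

Filling by ratio: oat clusters + nut clusters + maple flakes + seed granola for 1506, with 12 cm left unused.
The 37 cm tied up in oat clusters is better spent on granola A — total rises to 1519 (134 cm).
Nothing else within 138 cm beats 1519.

1519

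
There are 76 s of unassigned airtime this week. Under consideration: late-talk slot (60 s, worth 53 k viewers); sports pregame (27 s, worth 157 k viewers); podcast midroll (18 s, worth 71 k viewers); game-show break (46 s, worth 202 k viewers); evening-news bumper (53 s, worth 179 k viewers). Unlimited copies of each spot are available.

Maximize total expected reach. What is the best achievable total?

385

Ranking by ratio (expected reach/s): sports pregame 5.81, game-show break 4.39, podcast midroll 3.94.
The ratio ordering already packs tightly: 2×sports pregame + podcast midroll, 72 s, 385.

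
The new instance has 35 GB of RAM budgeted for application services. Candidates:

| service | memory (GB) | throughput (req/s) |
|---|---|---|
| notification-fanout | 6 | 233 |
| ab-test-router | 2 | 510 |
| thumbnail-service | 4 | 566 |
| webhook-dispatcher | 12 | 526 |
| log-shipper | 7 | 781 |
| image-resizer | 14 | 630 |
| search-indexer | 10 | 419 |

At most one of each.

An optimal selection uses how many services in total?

5

The maximum throughput within 35 GB is 2802.
For example ab-test-router + thumbnail-service + webhook-dispatcher + log-shipper + search-indexer achieves it, using 35 GB.
Every optimal selection uses 5 services.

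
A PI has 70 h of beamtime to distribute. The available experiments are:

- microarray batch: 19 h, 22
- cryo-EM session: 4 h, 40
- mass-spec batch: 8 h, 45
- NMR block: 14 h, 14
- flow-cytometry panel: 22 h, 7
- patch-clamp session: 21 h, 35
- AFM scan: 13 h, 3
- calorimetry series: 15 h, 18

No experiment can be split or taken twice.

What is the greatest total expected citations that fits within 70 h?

160

By expected citations per h: cryo-EM session 10.00, mass-spec batch 5.62, patch-clamp session 1.67, calorimetry series 1.20 lead.
Microarray batch + cryo-EM session + mass-spec batch + patch-clamp session + calorimetry series uses 67 of the 70 h and totals 160.
Next best is microarray batch + cryo-EM session + mass-spec batch + NMR block + patch-clamp session at 156 (66 h) — short by 4.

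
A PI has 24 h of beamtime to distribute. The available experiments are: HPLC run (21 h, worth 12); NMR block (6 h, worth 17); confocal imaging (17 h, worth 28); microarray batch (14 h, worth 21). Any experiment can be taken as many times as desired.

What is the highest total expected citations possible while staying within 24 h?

4×NMR block uses 24 of the 24 h and totals 68.

68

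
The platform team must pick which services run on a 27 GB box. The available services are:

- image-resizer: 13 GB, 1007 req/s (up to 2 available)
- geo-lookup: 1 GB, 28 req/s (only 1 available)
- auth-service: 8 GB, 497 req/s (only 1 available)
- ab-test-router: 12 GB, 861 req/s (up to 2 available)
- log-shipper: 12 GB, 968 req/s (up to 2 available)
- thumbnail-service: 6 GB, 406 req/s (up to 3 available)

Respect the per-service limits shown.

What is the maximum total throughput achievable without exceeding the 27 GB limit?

Filling by ratio: geo-lookup + 2×log-shipper for 1964, with 2 GB left unused.
Replace 2×log-shipper with 2×image-resizer: the trade gains 78 net, giving 2042 at 27 GB.

2042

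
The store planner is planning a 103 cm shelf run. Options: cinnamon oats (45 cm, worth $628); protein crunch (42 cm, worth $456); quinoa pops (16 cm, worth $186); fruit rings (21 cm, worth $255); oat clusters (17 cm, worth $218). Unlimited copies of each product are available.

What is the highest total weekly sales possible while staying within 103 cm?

1324

By weekly sales per cm: cinnamon oats 13.96, oat clusters 12.82, fruit rings 12.14 lead.
Greedy by ratio would take 2×cinnamon oats: 90 cm used, total 1256.
Replace cinnamon oats with quinoa pops + 2×fruit rings: the trade gains 68 net, giving 1324 at 103 cm.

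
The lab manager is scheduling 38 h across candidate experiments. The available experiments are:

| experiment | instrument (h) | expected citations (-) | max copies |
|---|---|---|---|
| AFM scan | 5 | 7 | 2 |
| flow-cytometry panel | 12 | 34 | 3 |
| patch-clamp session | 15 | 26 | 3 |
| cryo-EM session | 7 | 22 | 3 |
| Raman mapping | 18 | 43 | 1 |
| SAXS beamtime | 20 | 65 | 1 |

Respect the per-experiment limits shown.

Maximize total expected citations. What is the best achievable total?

Ranking by ratio (expected citations/h): SAXS beamtime 3.25, cryo-EM session 3.14, flow-cytometry panel 2.83.
A density-first pass picks 2×cryo-EM session + SAXS beamtime — 109 at 34 h.
Dropping SAXS beamtime frees 20 h; slotting in 2×flow-cytometry panel (24 h) lifts the total to 112 at 38 h.
No other feasible combination exceeds 112.

112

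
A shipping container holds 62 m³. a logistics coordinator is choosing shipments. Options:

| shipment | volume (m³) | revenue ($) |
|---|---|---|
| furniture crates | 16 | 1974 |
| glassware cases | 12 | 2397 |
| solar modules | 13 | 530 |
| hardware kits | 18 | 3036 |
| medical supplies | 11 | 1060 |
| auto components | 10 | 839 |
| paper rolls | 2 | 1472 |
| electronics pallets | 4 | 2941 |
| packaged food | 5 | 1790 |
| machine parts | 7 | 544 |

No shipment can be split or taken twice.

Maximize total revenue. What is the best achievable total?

13610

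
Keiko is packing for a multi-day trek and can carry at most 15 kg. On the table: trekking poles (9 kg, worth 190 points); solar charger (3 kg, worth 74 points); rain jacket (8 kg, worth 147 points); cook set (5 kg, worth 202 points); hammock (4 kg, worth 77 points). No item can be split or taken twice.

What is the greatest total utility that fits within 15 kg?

392

Taking the top-ratio items first gives solar charger + cook set + hammock for 353 (12 kg).
The 7 kg tied up in solar charger and hammock is better spent on trekking poles — total rises to 392 (14 kg).
An exhaustive check of the 32 subsets confirms 392.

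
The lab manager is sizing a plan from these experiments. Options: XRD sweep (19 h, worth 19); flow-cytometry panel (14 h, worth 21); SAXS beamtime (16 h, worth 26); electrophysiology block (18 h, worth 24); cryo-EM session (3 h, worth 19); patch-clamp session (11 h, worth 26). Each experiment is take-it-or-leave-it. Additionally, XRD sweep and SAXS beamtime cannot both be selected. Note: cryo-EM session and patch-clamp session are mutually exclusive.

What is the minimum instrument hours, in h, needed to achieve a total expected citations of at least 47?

Minimise h subject to total expected citations ≥ 47.
Taking flow-cytometry panel + patch-clamp session gives 47 (≥ 47) for 25 h.
No combination under 25 h hits 47.

25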